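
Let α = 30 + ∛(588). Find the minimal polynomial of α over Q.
m_α(x) = x^3 - 90x^2 + 2700x - 27588

Set β = α - 30 = ∛(588), so β^3 = 588. Then (α - 30)^3 - 588 = 0, i.e. α is a root of g(x) = (x - 30)^3 - 588 = x^3 - 90x^2 + 2700x - 27588. Since g(x) = h(x - 30) where h(x) = x^3 - 588, and h is irreducible over Q (because 588 is not a perfect cube, so h has no rational root, and a monic cubic with no rational root is irreducible), g is also irreducible (irreducibility is preserved under the substitution x → x - 30). Hence m_α(x) = x^3 - 90x^2 + 2700x - 27588.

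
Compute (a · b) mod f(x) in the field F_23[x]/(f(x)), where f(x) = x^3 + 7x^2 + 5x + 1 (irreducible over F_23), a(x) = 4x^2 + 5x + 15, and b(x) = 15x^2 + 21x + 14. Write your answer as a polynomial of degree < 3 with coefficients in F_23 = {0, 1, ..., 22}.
a · b ≡ 4x^2 + 20x + 11 (mod f(x))

Multiply in F_23[x]: a(x)·b(x) = (4x^2 + 5x + 15)·(15x^2 + 21x + 14) = 14x^4 + 21x^3 + 18x^2 + 17x + 3. This has degree ≥ 3, so divide by f(x) over F_23: 14x^4 + 21x^3 + 18x^2 + 17x + 3 = (14x + 15)·(x^3 + 7x^2 + 5x + 1) + (4x^2 + 20x + 11). Hence a·b ≡ 4x^2 + 20x + 11 (mod f). (F_23[x]/(f) is a field with 23^3 = 12167 elements since f is irreducible of degree 3.)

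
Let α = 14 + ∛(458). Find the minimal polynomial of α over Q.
m_α(x) = x^3 - 42x^2 + 588x - 3202

Set β = α - 14 = ∛(458), so β^3 = 458. Then (α - 14)^3 - 458 = 0, i.e. α is a root of g(x) = (x - 14)^3 - 458 = x^3 - 42x^2 + 588x - 3202. Since g(x) = h(x - 14) where h(x) = x^3 - 458, and h is irreducible over Q (because 458 is not a perfect cube, so h has no rational root, and a monic cubic with no rational root is irreducible), g is also irreducible (irreducibility is preserved under the substitution x → x - 14). Hence m_α(x) = x^3 - 42x^2 + 588x - 3202.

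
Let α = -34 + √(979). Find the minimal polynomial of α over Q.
m_α(x) = x^2 + 68x + 177

From α + 34 = √(979), squaring gives (α + 34)^2 = 979, i.e. α^2 + 68α + 1156 = 979, so α^2 + 68α + 177 = 0. The discriminant of x^2 + 68x + 177 is (68)^2 - 4·(177) = 4624 - 708 = 3916, and 4·(979) is not a perfect square in Q since 979 is squarefree and ≠ 1. Hence x^2 + 68x + 177 is irreducible over Q and is the minimal polynomial of α.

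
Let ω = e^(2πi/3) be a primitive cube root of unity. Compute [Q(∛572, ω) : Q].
[Q(∛572, ω) : Q] = 6

[Q(∛572):Q] = 3 (min poly x^3 - 572, irreducible since 572 is not a perfect cube). [Q(ω):Q] = 2 (min poly x^2 + x + 1). Since Q(∛572) ⊂ R and ω ∉ R, we have ω ∉ Q(∛572), so x^2 + x + 1 remains irreducible over Q(∛572) and [Q(∛572, ω) : Q(∛572)] = 2. By the tower law, [Q(∛572, ω) : Q] = 3 · 2 = 6. (In fact Q(∛572, ω) is the splitting field of x^3 - 572 over Q.)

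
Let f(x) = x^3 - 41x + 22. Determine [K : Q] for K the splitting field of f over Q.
[K : Q] = 6

By the rational root test, any rational root of the monic integer polynomial f(x) = x^3 - 41x + 22 must be an integer dividing the constant term 22, i.e. one of ±{1, 2, 11, 22}. Evaluating: f(1) = -18, f(-1) = 62, f(2) = -52, f(-2) = 96, f(11) = 902, f(-11) = -858, f(22) = 9768, f(-22) = -9724; none is 0, so f has no rational root and is therefore irreducible over Q (a cubic with no linear factor over a field is irreducible). For an irreducible cubic, the Galois group is A_3 or S_3 according as the discriminant disc(f) = -4a^3 - 27b^2 = -4·(-41)^3 - 27·(22)^2 = 262616 is or is not a square in Q. Here disc(f) = 262616 is not a perfect square in Q, so the Galois group of f over Q is not contained in A_3 and must be all of S_3. The splitting field has degree |S_3| = 6 over Q, so [K : Q] = 6.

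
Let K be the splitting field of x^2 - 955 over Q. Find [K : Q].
[K : Q] = 2

f(x) = x^2 - 955 factors as (x - √955)(x + √955). The splitting field is K = Q(√955). Since 955 is squarefree and > 1, it is not a perfect square, so x^2 - 955 is irreducible over Q and [Q(√955) : Q] = 2. Hence [K : Q] = 2.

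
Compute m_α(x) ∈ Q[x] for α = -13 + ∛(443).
m_α(x) = x^3 + 39x^2 + 507x + 1754

Set β = α + 13 = ∛(443), so β^3 = 443. Then (α + 13)^3 - 443 = 0, i.e. α is a root of g(x) = (x + 13)^3 - 443 = x^3 + 39x^2 + 507x + 1754. Since g(x) = h(x + 13) where h(x) = x^3 - 443, and h is irreducible over Q (because 443 is not a perfect cube, so h has no rational root, and a monic cubic with no rational root is irreducible), g is also irreducible (irreducibility is preserved under the substitution x → x + 13). Hence m_α(x) = x^3 + 39x^2 + 507x + 1754.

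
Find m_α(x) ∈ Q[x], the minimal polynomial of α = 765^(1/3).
m_α(x) = x^3 - 765

α satisfies α^3 = 765, so x^3 - 765 annihilates α. By the rational root test, a rational root p/q (in lowest terms) of x^3 - 765 would satisfy p^3 = 765 q^3, forcing q = 1 and p^3 = 765; but 765 is not a perfect cube, contradiction. A monic cubic over Q with no rational root is irreducible (any nontrivial factorization would include a linear factor). Hence x^3 - 765 is the minimal polynomial of α, and in particular [Q(α):Q] = 3.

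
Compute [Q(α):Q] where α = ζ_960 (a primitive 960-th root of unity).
[Q(α):Q] = 256

The minimal polynomial of ζ_960 over Q is the 960-th cyclotomic polynomial Φ_960(x), which is irreducible over Q and has degree φ(960) = 256. Hence [Q(α):Q] = φ(960) = 256.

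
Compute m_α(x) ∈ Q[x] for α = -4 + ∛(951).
m_α(x) = x^3 + 12x^2 + 48x - 887

Set β = α + 4 = ∛(951), so β^3 = 951. Then (α + 4)^3 - 951 = 0, i.e. α is a root of g(x) = (x + 4)^3 - 951 = x^3 + 12x^2 + 48x - 887. Since g(x) = h(x + 4) where h(x) = x^3 - 951, and h is irreducible over Q (because 951 is not a perfect cube, so h has no rational root, and a monic cubic with no rational root is irreducible), g is also irreducible (irreducibility is preserved under the substitution x → x + 4). Hence m_α(x) = x^3 + 12x^2 + 48x - 887.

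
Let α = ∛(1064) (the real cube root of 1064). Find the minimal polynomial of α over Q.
m_α(x) = x^3 - 1064

α satisfies α^3 = 1064, so x^3 - 1064 annihilates α. By the rational root test, a rational root p/q (in lowest terms) of x^3 - 1064 would satisfy p^3 = 1064 q^3, forcing q = 1 and p^3 = 1064; but 1064 is not a perfect cube, contradiction. A monic cubic over Q with no rational root is irreducible (any nontrivial factorization would include a linear factor). Hence x^3 - 1064 is the minimal polynomial of α, and in particular [Q(α):Q] = 3.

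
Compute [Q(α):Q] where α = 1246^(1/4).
[Q(α):Q] = 4

α is a root of x^4 - 1246. By Eisenstein's criterion at the prime p = 2 (which divides the constant term 1246 but p^2 = 4 does not, since 1246 is squarefree), x^4 - 1246 is irreducible over Q. Hence [Q(α):Q] = 4.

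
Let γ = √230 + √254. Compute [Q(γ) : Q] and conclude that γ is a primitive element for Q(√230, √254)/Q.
[Q(γ) : Q] = 4 (equivalently, Q(γ) = Q(√230, √254))

Obviously Q(γ) ⊆ Q(√230, √254), and [Q(√230, √254):Q] = 4 (since 230, 254 are distinct squarefree integers > 1 with 58420 not a perfect square). To show equality we compute the minimal polynomial of γ. From γ = √230 + √254: γ^2 = 230 + 2√(58420) + 254 = 484 + 2√(58420), so γ^2 - 484 = 2√(58420); squaring, (γ^2 - 484)^2 = 4·58420, i.e. γ^4 - 968γ^2 + 234256 - 233680 = 0, i.e. γ^4 - 968γ^2 + 576 = 0. So γ is a root of x^4 - 968x^2 + 576. This polynomial is irreducible over Q: it has no rational root (each ±√230 ± √254 is irrational), and any factorization into two quadratics over Q would force √(58420) ∈ Q (pairing opposite roots) or √230, √254 ∈ Q (other pairings), all impossible. Hence [Q(γ):Q] = 4 = [Q(√230, √254):Q], so Q(γ) = Q(√230, √254).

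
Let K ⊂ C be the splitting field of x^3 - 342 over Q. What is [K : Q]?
[K : Q] = 6

The roots of x^3 - 342 are ∛342, ω∛342, ω^2∛342 where ω = e^(2πi/3) is a primitive cube root of unity, so K = Q(∛342, ω). Now [Q(∛342):Q] = 3 (since 342 is not a perfect cube, x^3 - 342 is irreducible) and [Q(ω):Q] = 2. Both 2 and 3 divide [K:Q], and [K:Q] ≤ 3·2 = 6, so [K:Q] = 6. (Equivalently: Q(∛342) ⊂ R but ω ∉ R, so [K : Q(∛342)] = 2.)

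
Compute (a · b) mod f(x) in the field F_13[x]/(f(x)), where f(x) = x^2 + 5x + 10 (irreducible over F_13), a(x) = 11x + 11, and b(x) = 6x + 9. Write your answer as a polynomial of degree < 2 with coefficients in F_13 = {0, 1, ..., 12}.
a · b ≡ 4x + 11 (mod f(x))

Multiply in F_13[x]: a(x)·b(x) = (11x + 11)·(6x + 9) = x^2 + 9x + 8. This has degree ≥ 2, so divide by f(x) over F_13: x^2 + 9x + 8 = (1)·(x^2 + 5x + 10) + (4x + 11). Hence a·b ≡ 4x + 11 (mod f). (F_13[x]/(f) is a field with 13^2 = 169 elements since f is irreducible of degree 2.)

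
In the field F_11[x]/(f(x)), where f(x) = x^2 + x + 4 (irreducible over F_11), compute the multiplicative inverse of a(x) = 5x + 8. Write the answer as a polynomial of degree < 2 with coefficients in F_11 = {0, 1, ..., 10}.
a(x)^(-1) ≡ 2x + 1 (mod f(x))

Since f is irreducible over F_11, F_11[x]/(f) is a field and a(x) ≠ 0 has an inverse. Apply the extended Euclidean algorithm to f(x) and a(x) in F_11[x]: f(x) = (9x + 10)·a(x) + (1). The last nonzero remainder is the constant 1 = gcd(f, a) in F_11. Back-substituting through the division chain expresses 1 = s(x)·a(x) + t(x)·f(x) with s(x) ≡ 2x + 1 (mod f), so a(x)^(-1) ≡ s(x) = 2x + 1 (mod f). Check: (5x + 8)·(2x + 1) = 10x^2 + 10x + 8 ≡ 1 (mod x^2 + x + 4).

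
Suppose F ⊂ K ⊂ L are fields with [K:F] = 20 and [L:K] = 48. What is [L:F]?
[L:F] = 960

The tower law says that for any tower of field extensions F ⊂ K ⊂ L with finite degrees, [L:F] = [L:K] · [K:F]. Here this gives [L:F] = 48 · 20 = 960.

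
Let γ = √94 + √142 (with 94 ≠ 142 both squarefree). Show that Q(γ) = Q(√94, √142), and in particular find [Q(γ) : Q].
[Q(γ) : Q] = 4 (equivalently, Q(γ) = Q(√94, √142))

Obviously Q(γ) ⊆ Q(√94, √142), and [Q(√94, √142):Q] = 4 (since 94, 142 are distinct squarefree integers > 1 with 13348 not a perfect square). To show equality we compute the minimal polynomial of γ. From γ = √94 + √142: γ^2 = 94 + 2√(13348) + 142 = 236 + 2√(13348), so γ^2 - 236 = 2√(13348); squaring, (γ^2 - 236)^2 = 4·13348, i.e. γ^4 - 472γ^2 + 55696 - 53392 = 0, i.e. γ^4 - 472γ^2 + 2304 = 0. So γ is a root of x^4 - 472x^2 + 2304. This polynomial is irreducible over Q: it has no rational root (each ±√94 ± √142 is irrational), and any factorization into two quadratics over Q would force √(13348) ∈ Q (pairing opposite roots) or √94, √142 ∈ Q (other pairings), all impossible. Hence [Q(γ):Q] = 4 = [Q(√94, √142):Q], so Q(γ) = Q(√94, √142).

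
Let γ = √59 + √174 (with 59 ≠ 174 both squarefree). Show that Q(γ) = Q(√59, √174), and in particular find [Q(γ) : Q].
[Q(γ) : Q] = 4 (equivalently, Q(γ) = Q(√59, √174))

Obviously Q(γ) ⊆ Q(√59, √174), and [Q(√59, √174):Q] = 4 (since 59, 174 are distinct squarefree integers > 1 with 10266 not a perfect square). To show equality we compute the minimal polynomial of γ. From γ = √59 + √174: γ^2 = 59 + 2√(10266) + 174 = 233 + 2√(10266), so γ^2 - 233 = 2√(10266); squaring, (γ^2 - 233)^2 = 4·10266, i.e. γ^4 - 466γ^2 + 54289 - 41064 = 0, i.e. γ^4 - 466γ^2 + 13225 = 0. So γ is a root of x^4 - 466x^2 + 13225. This polynomial is irreducible over Q: it has no rational root (each ±√59 ± √174 is irrational), and any factorization into two quadratics over Q would force √(10266) ∈ Q (pairing opposite roots) or √59, √174 ∈ Q (other pairings), all impossible. Hence [Q(γ):Q] = 4 = [Q(√59, √174):Q], so Q(γ) = Q(√59, √174).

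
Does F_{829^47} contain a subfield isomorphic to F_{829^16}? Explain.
No: F_{829^16} is not a subfield of F_{829^47}

F_{p^m} embeds in F_{p^n} iff m | n. Here 16 ∤ 47 (since 47 = 2·16 + 15 with remainder 15 ≠ 0), so F_{829^16} is not a subfield of F_{829^47}. Equivalently: if it were, the tower law would give 16 = [F_{829^16}:F_829] dividing [F_{829^47}:F_829] = 47, contradiction.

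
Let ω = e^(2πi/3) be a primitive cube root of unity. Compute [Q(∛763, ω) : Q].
[Q(∛763, ω) : Q] = 6

[Q(∛763):Q] = 3 (min poly x^3 - 763, irreducible since 763 is not a perfect cube). [Q(ω):Q] = 2 (min poly x^2 + x + 1). Since Q(∛763) ⊂ R and ω ∉ R, we have ω ∉ Q(∛763), so x^2 + x + 1 remains irreducible over Q(∛763) and [Q(∛763, ω) : Q(∛763)] = 2. By the tower law, [Q(∛763, ω) : Q] = 3 · 2 = 6. (In fact Q(∛763, ω) is the splitting field of x^3 - 763 over Q.)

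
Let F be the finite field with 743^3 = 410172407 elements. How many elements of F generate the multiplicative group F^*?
There are φ(410172406) = 172471104 primitive elements

F_q^* is cyclic of order q - 1 = 410172406. A cyclic group of order m has exactly φ(m) generators. Here m = 410172406 = 2 · 7 · 53 · 552793, so the number of primitive elements is φ(410172406) = 172471104.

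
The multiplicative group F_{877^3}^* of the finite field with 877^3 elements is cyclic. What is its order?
|F_{877^3}^*| = 674526132

F_{877^3} has 877^3 = 674526133 elements; its multiplicative group consists of all nonzero elements, so |F_{877^3}^*| = 674526133 - 1 = 674526132. (It is cyclic since any finite subgroup of the multiplicative group of a field is cyclic.)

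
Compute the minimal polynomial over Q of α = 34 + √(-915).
m_α(x) = x^2 - 68x + 2071

From α - 34 = √(-915), squaring gives (α - 34)^2 = -915, i.e. α^2 - 68α + 1156 = -915, so α^2 - 68α + 2071 = 0. The discriminant of x^2 - 68x + 2071 is (-68)^2 - 4·(2071) = 4624 - 8284 = -3660, and 4·(-915) is not a perfect square in Q since -915 is squarefree and ≠ 1. Hence x^2 - 68x + 2071 is irreducible over Q and is the minimal polynomial of α.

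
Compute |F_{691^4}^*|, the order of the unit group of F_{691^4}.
|F_{691^4}^*| = 227988105360

F_{691^4} has 691^4 = 227988105361 elements; its multiplicative group consists of all nonzero elements, so |F_{691^4}^*| = 227988105361 - 1 = 227988105360. (It is cyclic since any finite subgroup of the multiplicative group of a field is cyclic.)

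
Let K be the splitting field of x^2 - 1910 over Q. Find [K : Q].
[K : Q] = 2

f(x) = x^2 - 1910 factors as (x - √1910)(x + √1910). The splitting field is K = Q(√1910). Since 1910 is squarefree and > 1, it is not a perfect square, so x^2 - 1910 is irreducible over Q and [Q(√1910) : Q] = 2. Hence [K : Q] = 2.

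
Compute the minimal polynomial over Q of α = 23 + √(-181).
m_α(x) = x^2 - 46x + 710

From α - 23 = √(-181), squaring gives (α - 23)^2 = -181, i.e. α^2 - 46α + 529 = -181, so α^2 - 46α + 710 = 0. The discriminant of x^2 - 46x + 710 is (-46)^2 - 4·(710) = 2116 - 2840 = -724, and 4·(-181) is not a perfect square in Q since -181 is squarefree and ≠ 1. Hence x^2 - 46x + 710 is irreducible over Q and is the minimal polynomial of α.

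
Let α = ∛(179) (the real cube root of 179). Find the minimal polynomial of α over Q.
m_α(x) = x^3 - 179

α satisfies α^3 = 179, so x^3 - 179 annihilates α. By the rational root test, a rational root p/q (in lowest terms) of x^3 - 179 would satisfy p^3 = 179 q^3, forcing q = 1 and p^3 = 179; but 179 is not a perfect cube, contradiction. A monic cubic over Q with no rational root is irreducible (any nontrivial factorization would include a linear factor). Hence x^3 - 179 is the minimal polynomial of α, and in particular [Q(α):Q] = 3.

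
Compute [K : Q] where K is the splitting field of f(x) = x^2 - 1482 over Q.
[K : Q] = 2

f(x) = x^2 - 1482 factors as (x - √1482)(x + √1482). The splitting field is K = Q(√1482). Since 1482 is squarefree and > 1, it is not a perfect square, so x^2 - 1482 is irreducible over Q and [Q(√1482) : Q] = 2. Hence [K : Q] = 2.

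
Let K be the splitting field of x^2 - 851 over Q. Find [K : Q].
[K : Q] = 2

f(x) = x^2 - 851 factors as (x - √851)(x + √851). The splitting field is K = Q(√851). Since 851 is squarefree and > 1, it is not a perfect square, so x^2 - 851 is irreducible over Q and [Q(√851) : Q] = 2. Hence [K : Q] = 2.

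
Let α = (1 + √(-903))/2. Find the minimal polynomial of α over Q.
m_α(x) = x^2 - x + 226

From 2α - 1 = √(-903), squaring gives (2α - 1)^2 = -903, i.e. 4α^2 - 4α + 1 = -903, so α^2 - α + (1 + 903)/4 = 0. Since -903 ≡ 1 (mod 4), (1 + 903)/4 = 226 ∈ Z. The polynomial x^2 - x + 226 has discriminant 1 - 4·(226) = -903, which is not a perfect square in Q (d = -903 is squarefree and ≠ 1), so x^2 - x + 226 is irreducible over Q. It is the minimal polynomial of α.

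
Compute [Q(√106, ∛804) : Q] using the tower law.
[Q(√106, ∛804) : Q] = 6

Let L = Q(√106, ∛804). Since Q(√106) ⊂ L and [Q(√106):Q] = 2, the tower law gives 2 | [L:Q]. Likewise Q(∛804) ⊂ L with [Q(∛804):Q] = 3 (because 804 is not a perfect cube), so 3 | [L:Q]. As gcd(2,3) = 1, [L:Q] is divisible by 6. Conversely L is generated over Q by √106 and ∛804, so [L:Q] ≤ 2·3 = 6. Therefore [Q(√106, ∛804) : Q] = 6.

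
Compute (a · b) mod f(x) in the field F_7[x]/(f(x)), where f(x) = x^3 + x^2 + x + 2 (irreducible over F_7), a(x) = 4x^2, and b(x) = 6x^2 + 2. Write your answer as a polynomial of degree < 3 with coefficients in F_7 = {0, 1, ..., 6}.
a · b ≡ x^2 + 4x + 6 (mod f(x))

Multiply in F_7[x]: a(x)·b(x) = (4x^2)·(6x^2 + 2) = 3x^4 + x^2. This has degree ≥ 3, so divide by f(x) over F_7: 3x^4 + x^2 = (3x + 4)·(x^3 + x^2 + x + 2) + (x^2 + 4x + 6). Hence a·b ≡ x^2 + 4x + 6 (mod f). (F_7[x]/(f) is a field with 7^3 = 343 elements since f is irreducible of degree 3.)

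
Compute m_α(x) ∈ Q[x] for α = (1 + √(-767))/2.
m_α(x) = x^2 - x + 192

From 2α - 1 = √(-767), squaring gives (2α - 1)^2 = -767, i.e. 4α^2 - 4α + 1 = -767, so α^2 - α + (1 + 767)/4 = 0. Since -767 ≡ 1 (mod 4), (1 + 767)/4 = 192 ∈ Z. The polynomial x^2 - x + 192 has discriminant 1 - 4·(192) = -767, which is not a perfect square in Q (d = -767 is squarefree and ≠ 1), so x^2 - x + 192 is irreducible over Q. It is the minimal polynomial of α.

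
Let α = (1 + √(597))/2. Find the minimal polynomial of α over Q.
m_α(x) = x^2 - x - 149

From 2α - 1 = √(597), squaring gives (2α - 1)^2 = 597, i.e. 4α^2 - 4α + 1 = 597, so α^2 - α + (1 - 597)/4 = 0. Since 597 ≡ 1 (mod 4), (1 - 597)/4 = -149 ∈ Z. The polynomial x^2 - x - 149 has discriminant 1 - 4·(-149) = 597, which is not a perfect square in Q (d = 597 is squarefree and ≠ 1), so x^2 - x - 149 is irreducible over Q. It is the minimal polynomial of α.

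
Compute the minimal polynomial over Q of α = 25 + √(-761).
m_α(x) = x^2 - 50x + 1386

From α - 25 = √(-761), squaring gives (α - 25)^2 = -761, i.e. α^2 - 50α + 625 = -761, so α^2 - 50α + 1386 = 0. The discriminant of x^2 - 50x + 1386 is (-50)^2 - 4·(1386) = 2500 - 5544 = -3044, and 4·(-761) is not a perfect square in Q since -761 is squarefree and ≠ 1. Hence x^2 - 50x + 1386 is irreducible over Q and is the minimal polynomial of α.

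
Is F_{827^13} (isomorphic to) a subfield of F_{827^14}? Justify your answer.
No: F_{827^13} is not a subfield of F_{827^14}

F_{p^m} embeds in F_{p^n} iff m | n. Here 13 ∤ 14 (since 14 = 1·13 + 1 with remainder 1 ≠ 0), so F_{827^13} is not a subfield of F_{827^14}. Equivalently: if it were, the tower law would give 13 = [F_{827^13}:F_827] dividing [F_{827^14}:F_827] = 14, contradiction.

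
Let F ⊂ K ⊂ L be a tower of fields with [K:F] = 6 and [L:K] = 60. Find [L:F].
[L:F] = 360

The tower law says that for any tower of field extensions F ⊂ K ⊂ L with finite degrees, [L:F] = [L:K] · [K:F]. Here this gives [L:F] = 60 · 6 = 360.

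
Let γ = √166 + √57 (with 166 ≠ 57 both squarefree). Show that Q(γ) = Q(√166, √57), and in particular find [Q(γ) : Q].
[Q(γ) : Q] = 4 (equivalently, Q(γ) = Q(√166, √57))

Obviously Q(γ) ⊆ Q(√166, √57), and [Q(√166, √57):Q] = 4 (since 166, 57 are distinct squarefree integers > 1 with 9462 not a perfect square). To show equality we compute the minimal polynomial of γ. From γ = √166 + √57: γ^2 = 166 + 2√(9462) + 57 = 223 + 2√(9462), so γ^2 - 223 = 2√(9462); squaring, (γ^2 - 223)^2 = 4·9462, i.e. γ^4 - 446γ^2 + 49729 - 37848 = 0, i.e. γ^4 - 446γ^2 + 11881 = 0. So γ is a root of x^4 - 446x^2 + 11881. This polynomial is irreducible over Q: it has no rational root (each ±√166 ± √57 is irrational), and any factorization into two quadratics over Q would force √(9462) ∈ Q (pairing opposite roots) or √166, √57 ∈ Q (other pairings), all impossible. Hence [Q(γ):Q] = 4 = [Q(√166, √57):Q], so Q(γ) = Q(√166, √57).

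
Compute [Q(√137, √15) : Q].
[Q(√137, √15) : Q] = 4

[Q(√137):Q] = 2 (min poly x^2 - 137, irreducible since 137 is squarefree > 1). For the top step, suppose √15 ∈ Q(√137), say √15 = c + d√137 with c, d ∈ Q. Squaring: 15 = c^2 + 137d^2 + 2cd√137. Since √137 ∉ Q this forces 2cd = 0. If d = 0 then √15 = c ∈ Q, contradicting 15 squarefree > 1. If c = 0 then 15 = 137d^2, so 137·15 = (137d)^2 is a perfect square in Q — but 137·15 = 2055 is not a perfect square (since 137 and 15 are distinct squarefree integers). Contradiction. Hence √15 ∉ Q(√137), so x^2 - 15 stays irreducible over Q(√137) and [Q(√137, √15) : Q(√137)] = 2. By the tower law, [Q(√137, √15) : Q] = 2 · 2 = 4.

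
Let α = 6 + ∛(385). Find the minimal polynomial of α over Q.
m_α(x) = x^3 - 18x^2 + 108x - 601

Set β = α - 6 = ∛(385), so β^3 = 385. Then (α - 6)^3 - 385 = 0, i.e. α is a root of g(x) = (x - 6)^3 - 385 = x^3 - 18x^2 + 108x - 601. Since g(x) = h(x - 6) where h(x) = x^3 - 385, and h is irreducible over Q (because 385 is not a perfect cube, so h has no rational root, and a monic cubic with no rational root is irreducible), g is also irreducible (irreducibility is preserved under the substitution x → x - 6). Hence m_α(x) = x^3 - 18x^2 + 108x - 601.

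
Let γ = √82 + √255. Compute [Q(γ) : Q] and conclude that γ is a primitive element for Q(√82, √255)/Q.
[Q(γ) : Q] = 4 (equivalently, Q(γ) = Q(√82, √255))

Obviously Q(γ) ⊆ Q(√82, √255), and [Q(√82, √255):Q] = 4 (since 82, 255 are distinct squarefree integers > 1 with 20910 not a perfect square). To show equality we compute the minimal polynomial of γ. From γ = √82 + √255: γ^2 = 82 + 2√(20910) + 255 = 337 + 2√(20910), so γ^2 - 337 = 2√(20910); squaring, (γ^2 - 337)^2 = 4·20910, i.e. γ^4 - 674γ^2 + 113569 - 83640 = 0, i.e. γ^4 - 674γ^2 + 29929 = 0. So γ is a root of x^4 - 674x^2 + 29929. This polynomial is irreducible over Q: it has no rational root (each ±√82 ± √255 is irrational), and any factorization into two quadratics over Q would force √(20910) ∈ Q (pairing opposite roots) or √82, √255 ∈ Q (other pairings), all impossible. Hence [Q(γ):Q] = 4 = [Q(√82, √255):Q], so Q(γ) = Q(√82, √255).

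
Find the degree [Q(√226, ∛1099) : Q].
[Q(√226, ∛1099) : Q] = 6

Let L = Q(√226, ∛1099). Since Q(√226) ⊂ L and [Q(√226):Q] = 2, the tower law gives 2 | [L:Q]. Likewise Q(∛1099) ⊂ L with [Q(∛1099):Q] = 3 (because 1099 is not a perfect cube), so 3 | [L:Q]. As gcd(2,3) = 1, [L:Q] is divisible by 6. Conversely L is generated over Q by √226 and ∛1099, so [L:Q] ≤ 2·3 = 6. Therefore [Q(√226, ∛1099) : Q] = 6.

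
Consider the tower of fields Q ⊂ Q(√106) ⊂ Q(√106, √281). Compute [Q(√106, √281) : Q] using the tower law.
[Q(√106, √281) : Q] = 4

[Q(√106):Q] = 2 (min poly x^2 - 106, irreducible since 106 is squarefree > 1). For the top step, suppose √281 ∈ Q(√106), say √281 = c + d√106 with c, d ∈ Q. Squaring: 281 = c^2 + 106d^2 + 2cd√106. Since √106 ∉ Q this forces 2cd = 0. If d = 0 then √281 = c ∈ Q, contradicting 281 squarefree > 1. If c = 0 then 281 = 106d^2, so 106·281 = (106d)^2 is a perfect square in Q — but 106·281 = 29786 is not a perfect square (since 106 and 281 are distinct squarefree integers). Contradiction. Hence √281 ∉ Q(√106), so x^2 - 281 stays irreducible over Q(√106) and [Q(√106, √281) : Q(√106)] = 2. By the tower law, [Q(√106, √281) : Q] = 2 · 2 = 4.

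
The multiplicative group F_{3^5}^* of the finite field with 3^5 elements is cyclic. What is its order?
|F_{3^5}^*| = 242

F_{3^5} has 3^5 = 243 elements; its multiplicative group consists of all nonzero elements, so |F_{3^5}^*| = 243 - 1 = 242. (It is cyclic since any finite subgroup of the multiplicative group of a field is cyclic.)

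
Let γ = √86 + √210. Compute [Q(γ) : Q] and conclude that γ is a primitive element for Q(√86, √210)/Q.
[Q(γ) : Q] = 4 (equivalently, Q(γ) = Q(√86, √210))

Obviously Q(γ) ⊆ Q(√86, √210), and [Q(√86, √210):Q] = 4 (since 86, 210 are distinct squarefree integers > 1 with 18060 not a perfect square). To show equality we compute the minimal polynomial of γ. From γ = √86 + √210: γ^2 = 86 + 2√(18060) + 210 = 296 + 2√(18060), so γ^2 - 296 = 2√(18060); squaring, (γ^2 - 296)^2 = 4·18060, i.e. γ^4 - 592γ^2 + 87616 - 72240 = 0, i.e. γ^4 - 592γ^2 + 15376 = 0. So γ is a root of x^4 - 592x^2 + 15376. This polynomial is irreducible over Q: it has no rational root (each ±√86 ± √210 is irrational), and any factorization into two quadratics over Q would force √(18060) ∈ Q (pairing opposite roots) or √86, √210 ∈ Q (other pairings), all impossible. Hence [Q(γ):Q] = 4 = [Q(√86, √210):Q], so Q(γ) = Q(√86, √210).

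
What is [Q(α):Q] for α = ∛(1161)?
[Q(α):Q] = 3

The minimal polynomial of α is x^3 - 1161, irreducible over Q since 1161 is not a perfect cube (so x^3 - 1161 has no rational root). Hence [Q(α):Q] = deg(m_α) = 3.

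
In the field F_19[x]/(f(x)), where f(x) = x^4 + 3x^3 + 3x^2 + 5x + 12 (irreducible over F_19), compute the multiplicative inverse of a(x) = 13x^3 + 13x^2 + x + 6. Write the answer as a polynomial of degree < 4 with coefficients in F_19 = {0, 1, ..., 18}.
a(x)^(-1) ≡ 15x^3 + 17x^2 + 9x + 15 (mod f(x))

Since f is irreducible over F_19, F_19[x]/(f) is a field and a(x) ≠ 0 has an inverse. Apply the extended Euclidean algorithm to f(x) and a(x) in F_19[x]: f(x) = (3x + 6)·a(x) + (17x^2 + 14);  a(x) = (3x + 3)·(17x^2 + 14) + (16x + 2);  (17x^2 + 14) = (7x + 11)·(16x + 2) + (11). The last nonzero remainder is the constant 11 = gcd(f, a) in F_19. Back-substituting through the division chain expresses 11 = s(x)·a(x) + t(x)·f(x) with s(x) ≡ 13x^3 + 16x^2 + 4x + 13 (mod f), so (13x^3 + 16x^2 + 4x + 13)·a(x) ≡ 11 (mod f). Multiplying by 11^(-1) ≡ 7 in F_19 gives a(x)^(-1) ≡ 7·(13x^3 + 16x^2 + 4x + 13) ≡ 15x^3 + 17x^2 + 9x + 15 (mod f). Check: (13x^3 + 13x^2 + x + 6)·(15x^3 + 17x^2 + 9x + 15) = 5x^6 + 17x^5 + 11x^4 + x^3 + 2x^2 + 12x + 14 ≡ 1 (mod x^4 + 3x^3 + 3x^2 + 5x + 12).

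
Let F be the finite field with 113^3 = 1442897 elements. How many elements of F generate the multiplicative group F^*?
There are φ(1442896) = 570240 primitive elements

F_q^* is cyclic of order q - 1 = 1442896. A cyclic group of order m has exactly φ(m) generators. Here m = 1442896 = 2^4 · 7 · 13 · 991, so the number of primitive elements is φ(1442896) = 570240.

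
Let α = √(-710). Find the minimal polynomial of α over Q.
m_α(x) = x^2 + 710

α satisfies α^2 + 710 = 0, so x^2 + 710 annihilates α. Since d = -710 is squarefree and ≠ 1, it is not a perfect square in Q, so x^2 + 710 has no rational root and is therefore irreducible over Q (a degree-2 polynomial over a field is irreducible iff it has no root). Hence m_α(x) = x^2 + 710.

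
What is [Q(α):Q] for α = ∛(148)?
[Q(α):Q] = 3

The minimal polynomial of α is x^3 - 148, irreducible over Q since 148 is not a perfect cube (so x^3 - 148 has no rational root). Hence [Q(α):Q] = deg(m_α) = 3.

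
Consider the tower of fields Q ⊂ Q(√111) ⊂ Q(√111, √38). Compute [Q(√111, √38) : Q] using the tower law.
[Q(√111, √38) : Q] = 4

[Q(√111):Q] = 2 (min poly x^2 - 111, irreducible since 111 is squarefree > 1). For the top step, suppose √38 ∈ Q(√111), say √38 = c + d√111 with c, d ∈ Q. Squaring: 38 = c^2 + 111d^2 + 2cd√111. Since √111 ∉ Q this forces 2cd = 0. If d = 0 then √38 = c ∈ Q, contradicting 38 squarefree > 1. If c = 0 then 38 = 111d^2, so 111·38 = (111d)^2 is a perfect square in Q — but 111·38 = 4218 is not a perfect square (since 111 and 38 are distinct squarefree integers). Contradiction. Hence √38 ∉ Q(√111), so x^2 - 38 stays irreducible over Q(√111) and [Q(√111, √38) : Q(√111)] = 2. By the tower law, [Q(√111, √38) : Q] = 2 · 2 = 4.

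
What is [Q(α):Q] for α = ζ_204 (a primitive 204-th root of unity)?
[Q(α):Q] = 64

The minimal polynomial of ζ_204 over Q is the 204-th cyclotomic polynomial Φ_204(x), which is irreducible over Q and has degree φ(204) = 64. Hence [Q(α):Q] = φ(204) = 64.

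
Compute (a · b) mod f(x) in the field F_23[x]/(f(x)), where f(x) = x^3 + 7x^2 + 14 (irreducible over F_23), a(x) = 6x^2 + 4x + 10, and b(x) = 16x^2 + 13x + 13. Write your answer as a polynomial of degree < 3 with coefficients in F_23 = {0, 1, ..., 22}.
a · b ≡ 21x^2 + 11x + 6 (mod f(x))

Multiply in F_23[x]: a(x)·b(x) = (6x^2 + 4x + 10)·(16x^2 + 13x + 13) = 4x^4 + 4x^3 + 14x^2 + 21x + 15. This has degree ≥ 3, so divide by f(x) over F_23: 4x^4 + 4x^3 + 14x^2 + 21x + 15 = (4x + 22)·(x^3 + 7x^2 + 14) + (21x^2 + 11x + 6). Hence a·b ≡ 21x^2 + 11x + 6 (mod f). (F_23[x]/(f) is a field with 23^3 = 12167 elements since f is irreducible of degree 3.)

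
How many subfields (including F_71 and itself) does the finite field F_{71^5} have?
F_{71^5} has 2 subfields

The subfields of F_{p^n} are exactly the fields F_{p^d} for d | n (each is the fixed field of the unique index-d subgroup of Gal(F_{p^n}/F_p) ≅ Z/nZ). The divisors of n = 5 are {1, 5}, giving 2 subfields: F_{71^1}, F_{71^5}.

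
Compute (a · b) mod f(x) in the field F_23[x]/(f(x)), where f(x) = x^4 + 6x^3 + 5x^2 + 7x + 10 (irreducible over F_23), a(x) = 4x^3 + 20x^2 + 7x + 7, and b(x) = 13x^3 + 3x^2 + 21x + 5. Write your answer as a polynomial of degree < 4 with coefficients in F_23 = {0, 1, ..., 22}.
a · b ≡ 18x^3 + 11x^2 + 20x + 1 (mod f(x))

Multiply in F_23[x]: a(x)·b(x) = (4x^3 + 20x^2 + 7x + 7)·(13x^3 + 3x^2 + 21x + 5) = 6x^6 + 19x^5 + 5x^4 + 15x^2 + 21x + 12. This has degree ≥ 4, so divide by f(x) over F_23: 6x^6 + 19x^5 + 5x^4 + 15x^2 + 21x + 12 = (6x^2 + 6x + 8)·(x^4 + 6x^3 + 5x^2 + 7x + 10) + (18x^3 + 11x^2 + 20x + 1). Hence a·b ≡ 18x^3 + 11x^2 + 20x + 1 (mod f). (F_23[x]/(f) is a field with 23^4 = 279841 elements since f is irreducible of degree 4.)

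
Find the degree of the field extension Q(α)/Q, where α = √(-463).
[Q(α):Q] = 2

[Q(α):Q] equals the degree of the minimal polynomial of α. Here α^2 = -463 and x^2 + 463 is irreducible (d = -463 is squarefree, ≠ 1, hence not a square), so deg(m_α) = 2. Thus [Q(α):Q] = 2.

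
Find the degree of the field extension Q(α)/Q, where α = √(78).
[Q(α):Q] = 2

[Q(α):Q] equals the degree of the minimal polynomial of α. Here α^2 = 78 and x^2 - 78 is irreducible (d = 78 is squarefree, ≠ 1, hence not a square), so deg(m_α) = 2. Thus [Q(α):Q] = 2.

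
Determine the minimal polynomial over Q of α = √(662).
m_α(x) = x^2 - 662

α satisfies α^2 - 662 = 0, so x^2 - 662 annihilates α. Since d = 662 is squarefree and ≠ 1, it is not a perfect square in Q, so x^2 - 662 has no rational root and is therefore irreducible over Q (a degree-2 polynomial over a field is irreducible iff it has no root). Hence m_α(x) = x^2 - 662.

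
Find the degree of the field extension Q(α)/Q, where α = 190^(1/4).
[Q(α):Q] = 4

α is a root of x^4 - 190. By Eisenstein's criterion at the prime p = 2 (which divides the constant term 190 but p^2 = 4 does not, since 190 is squarefree), x^4 - 190 is irreducible over Q. Hence [Q(α):Q] = 4.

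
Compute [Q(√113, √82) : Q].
[Q(√113, √82) : Q] = 4

[Q(√113):Q] = 2 (min poly x^2 - 113, irreducible since 113 is squarefree > 1). For the top step, suppose √82 ∈ Q(√113), say √82 = c + d√113 with c, d ∈ Q. Squaring: 82 = c^2 + 113d^2 + 2cd√113. Since √113 ∉ Q this forces 2cd = 0. If d = 0 then √82 = c ∈ Q, contradicting 82 squarefree > 1. If c = 0 then 82 = 113d^2, so 113·82 = (113d)^2 is a perfect square in Q — but 113·82 = 9266 is not a perfect square (since 113 and 82 are distinct squarefree integers). Contradiction. Hence √82 ∉ Q(√113), so x^2 - 82 stays irreducible over Q(√113) and [Q(√113, √82) : Q(√113)] = 2. By the tower law, [Q(√113, √82) : Q] = 2 · 2 = 4.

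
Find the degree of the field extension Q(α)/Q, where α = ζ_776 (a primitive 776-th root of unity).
[Q(α):Q] = 384

The minimal polynomial of ζ_776 over Q is the 776-th cyclotomic polynomial Φ_776(x), which is irreducible over Q and has degree φ(776) = 384. Hence [Q(α):Q] = φ(776) = 384.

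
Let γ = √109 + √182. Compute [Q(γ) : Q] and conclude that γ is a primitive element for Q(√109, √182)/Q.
[Q(γ) : Q] = 4 (equivalently, Q(γ) = Q(√109, √182))

Obviously Q(γ) ⊆ Q(√109, √182), and [Q(√109, √182):Q] = 4 (since 109, 182 are distinct squarefree integers > 1 with 19838 not a perfect square). To show equality we compute the minimal polynomial of γ. From γ = √109 + √182: γ^2 = 109 + 2√(19838) + 182 = 291 + 2√(19838), so γ^2 - 291 = 2√(19838); squaring, (γ^2 - 291)^2 = 4·19838, i.e. γ^4 - 582γ^2 + 84681 - 79352 = 0, i.e. γ^4 - 582γ^2 + 5329 = 0. So γ is a root of x^4 - 582x^2 + 5329. This polynomial is irreducible over Q: it has no rational root (each ±√109 ± √182 is irrational), and any factorization into two quadratics over Q would force √(19838) ∈ Q (pairing opposite roots) or √109, √182 ∈ Q (other pairings), all impossible. Hence [Q(γ):Q] = 4 = [Q(√109, √182):Q], so Q(γ) = Q(√109, √182).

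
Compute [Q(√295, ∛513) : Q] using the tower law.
[Q(√295, ∛513) : Q] = 6

Let L = Q(√295, ∛513). Since Q(√295) ⊂ L and [Q(√295):Q] = 2, the tower law gives 2 | [L:Q]. Likewise Q(∛513) ⊂ L with [Q(∛513):Q] = 3 (because 513 is not a perfect cube), so 3 | [L:Q]. As gcd(2,3) = 1, [L:Q] is divisible by 6. Conversely L is generated over Q by √295 and ∛513, so [L:Q] ≤ 2·3 = 6. Therefore [Q(√295, ∛513) : Q] = 6.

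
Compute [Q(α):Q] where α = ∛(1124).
[Q(α):Q] = 3

The minimal polynomial of α is x^3 - 1124, irreducible over Q since 1124 is not a perfect cube (so x^3 - 1124 has no rational root). Hence [Q(α):Q] = deg(m_α) = 3.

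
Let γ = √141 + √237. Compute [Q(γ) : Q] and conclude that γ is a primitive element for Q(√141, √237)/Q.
[Q(γ) : Q] = 4 (equivalently, Q(γ) = Q(√141, √237))

Obviously Q(γ) ⊆ Q(√141, √237), and [Q(√141, √237):Q] = 4 (since 141, 237 are distinct squarefree integers > 1 with 33417 not a perfect square). To show equality we compute the minimal polynomial of γ. From γ = √141 + √237: γ^2 = 141 + 2√(33417) + 237 = 378 + 2√(33417), so γ^2 - 378 = 2√(33417); squaring, (γ^2 - 378)^2 = 4·33417, i.e. γ^4 - 756γ^2 + 142884 - 133668 = 0, i.e. γ^4 - 756γ^2 + 9216 = 0. So γ is a root of x^4 - 756x^2 + 9216. This polynomial is irreducible over Q: it has no rational root (each ±√141 ± √237 is irrational), and any factorization into two quadratics over Q would force √(33417) ∈ Q (pairing opposite roots) or √141, √237 ∈ Q (other pairings), all impossible. Hence [Q(γ):Q] = 4 = [Q(√141, √237):Q], so Q(γ) = Q(√141, √237).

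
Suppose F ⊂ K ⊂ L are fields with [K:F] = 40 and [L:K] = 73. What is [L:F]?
[L:F] = 2920

The tower law says that for any tower of field extensions F ⊂ K ⊂ L with finite degrees, [L:F] = [L:K] · [K:F]. Here this gives [L:F] = 73 · 40 = 2920.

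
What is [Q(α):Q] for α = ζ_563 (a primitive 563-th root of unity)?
[Q(α):Q] = 562

The minimal polynomial of ζ_563 over Q is the 563-th cyclotomic polynomial Φ_563(x), which is irreducible over Q and has degree φ(563) = 562. Hence [Q(α):Q] = φ(563) = 562.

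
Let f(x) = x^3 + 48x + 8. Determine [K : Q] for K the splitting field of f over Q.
[K : Q] = 6

By the rational root test, any rational root of the monic integer polynomial f(x) = x^3 + 48x + 8 must be an integer dividing the constant term 8, i.e. one of ±{1, 2, 4, 8}. Evaluating: f(1) = 57, f(-1) = -41, f(2) = 112, f(-2) = -96, f(4) = 264, f(-4) = -248, f(8) = 904, f(-8) = -888; none is 0, so f has no rational root and is therefore irreducible over Q (a cubic with no linear factor over a field is irreducible). For an irreducible cubic, the Galois group is A_3 or S_3 according as the discriminant disc(f) = -4a^3 - 27b^2 = -4·(48)^3 - 27·(8)^2 = -444096 is or is not a square in Q. Here disc(f) = -444096 is not a perfect square in Q, so the Galois group of f over Q is not contained in A_3 and must be all of S_3. The splitting field has degree |S_3| = 6 over Q, so [K : Q] = 6.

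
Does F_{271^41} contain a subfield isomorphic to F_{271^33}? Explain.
No: F_{271^33} is not a subfield of F_{271^41}

F_{p^m} embeds in F_{p^n} iff m | n. Here 33 ∤ 41 (since 41 = 1·33 + 8 with remainder 8 ≠ 0), so F_{271^33} is not a subfield of F_{271^41}. Equivalently: if it were, the tower law would give 33 = [F_{271^33}:F_271] dividing [F_{271^41}:F_271] = 41, contradiction.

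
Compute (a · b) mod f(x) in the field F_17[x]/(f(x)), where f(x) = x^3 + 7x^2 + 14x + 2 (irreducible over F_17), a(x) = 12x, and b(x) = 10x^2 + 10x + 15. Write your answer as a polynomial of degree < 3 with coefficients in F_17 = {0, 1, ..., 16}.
a · b ≡ 11x^2 + 13x + 15 (mod f(x))

Multiply in F_17[x]: a(x)·b(x) = (12x)·(10x^2 + 10x + 15) = x^3 + x^2 + 10x. This has degree ≥ 3, so divide by f(x) over F_17: x^3 + x^2 + 10x = (1)·(x^3 + 7x^2 + 14x + 2) + (11x^2 + 13x + 15). Hence a·b ≡ 11x^2 + 13x + 15 (mod f). (F_17[x]/(f) is a field with 17^3 = 4913 elements since f is irreducible of degree 3.)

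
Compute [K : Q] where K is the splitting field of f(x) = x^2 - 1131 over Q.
[K : Q] = 2

f(x) = x^2 - 1131 factors as (x - √1131)(x + √1131). The splitting field is K = Q(√1131). Since 1131 is squarefree and > 1, it is not a perfect square, so x^2 - 1131 is irreducible over Q and [Q(√1131) : Q] = 2. Hence [K : Q] = 2.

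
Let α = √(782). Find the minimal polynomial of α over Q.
m_α(x) = x^2 - 782

α satisfies α^2 - 782 = 0, so x^2 - 782 annihilates α. Since d = 782 is squarefree and ≠ 1, it is not a perfect square in Q, so x^2 - 782 has no rational root and is therefore irreducible over Q (a degree-2 polynomial over a field is irreducible iff it has no root). Hence m_α(x) = x^2 - 782.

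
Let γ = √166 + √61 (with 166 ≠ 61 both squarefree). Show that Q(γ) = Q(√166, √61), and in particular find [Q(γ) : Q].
[Q(γ) : Q] = 4 (equivalently, Q(γ) = Q(√166, √61))

Obviously Q(γ) ⊆ Q(√166, √61), and [Q(√166, √61):Q] = 4 (since 166, 61 are distinct squarefree integers > 1 with 10126 not a perfect square). To show equality we compute the minimal polynomial of γ. From γ = √166 + √61: γ^2 = 166 + 2√(10126) + 61 = 227 + 2√(10126), so γ^2 - 227 = 2√(10126); squaring, (γ^2 - 227)^2 = 4·10126, i.e. γ^4 - 454γ^2 + 51529 - 40504 = 0, i.e. γ^4 - 454γ^2 + 11025 = 0. So γ is a root of x^4 - 454x^2 + 11025. This polynomial is irreducible over Q: it has no rational root (each ±√166 ± √61 is irrational), and any factorization into two quadratics over Q would force √(10126) ∈ Q (pairing opposite roots) or √166, √61 ∈ Q (other pairings), all impossible. Hence [Q(γ):Q] = 4 = [Q(√166, √61):Q], so Q(γ) = Q(√166, √61).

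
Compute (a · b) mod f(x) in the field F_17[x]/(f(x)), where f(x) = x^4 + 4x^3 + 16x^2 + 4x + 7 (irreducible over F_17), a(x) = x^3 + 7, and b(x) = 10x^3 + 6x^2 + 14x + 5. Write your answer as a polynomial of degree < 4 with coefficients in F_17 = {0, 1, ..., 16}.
a · b ≡ 7x^3 + 13x^2 + 2x + 3 (mod f(x))

Multiply in F_17[x]: a(x)·b(x) = (x^3 + 7)·(10x^3 + 6x^2 + 14x + 5) = 10x^6 + 6x^5 + 14x^4 + 7x^3 + 8x^2 + 13x + 1. This has degree ≥ 4, so divide by f(x) over F_17: 10x^6 + 6x^5 + 14x^4 + 7x^3 + 8x^2 + 13x + 1 = (10x^2 + 7)·(x^4 + 4x^3 + 16x^2 + 4x + 7) + (7x^3 + 13x^2 + 2x + 3). Hence a·b ≡ 7x^3 + 13x^2 + 2x + 3 (mod f). (F_17[x]/(f) is a field with 17^4 = 83521 elements since f is irreducible of degree 4.)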